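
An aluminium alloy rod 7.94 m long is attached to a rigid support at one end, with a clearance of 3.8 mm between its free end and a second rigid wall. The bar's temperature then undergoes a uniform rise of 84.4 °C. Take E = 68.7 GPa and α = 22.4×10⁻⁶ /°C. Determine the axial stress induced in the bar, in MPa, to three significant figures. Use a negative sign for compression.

Free thermal expansion αLΔT = 22.4e-6 · 7940 · 84.4 = 15.01 mm.
The walls engage after the gap closes; constrained expansion = 15.01 − 3.8 = 11.21 mm.
The walls impose strain ε = −(11.21)/7940 = -1.4120e-03; σ = Eε = 68700 · -1.4120e-03 = -97 MPa.

-97.0 MPa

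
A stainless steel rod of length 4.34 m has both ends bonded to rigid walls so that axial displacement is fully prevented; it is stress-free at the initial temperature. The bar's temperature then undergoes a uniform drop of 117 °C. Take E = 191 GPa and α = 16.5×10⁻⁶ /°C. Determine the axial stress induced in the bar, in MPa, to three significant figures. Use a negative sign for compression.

369 MPa

Free thermal expansion αLΔT = 16.5e-6 · 4340 · -117 = -8.378 mm.
The walls impose strain ε = −(-8.378)/4340 = 1.9305e-03; σ = Eε = 191000 · 1.9305e-03 = 368.7 MPa.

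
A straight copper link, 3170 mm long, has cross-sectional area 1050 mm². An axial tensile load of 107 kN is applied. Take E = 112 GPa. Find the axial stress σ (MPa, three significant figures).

σ = N/A = 107000/1050 = 101.9 MPa.

102 MPa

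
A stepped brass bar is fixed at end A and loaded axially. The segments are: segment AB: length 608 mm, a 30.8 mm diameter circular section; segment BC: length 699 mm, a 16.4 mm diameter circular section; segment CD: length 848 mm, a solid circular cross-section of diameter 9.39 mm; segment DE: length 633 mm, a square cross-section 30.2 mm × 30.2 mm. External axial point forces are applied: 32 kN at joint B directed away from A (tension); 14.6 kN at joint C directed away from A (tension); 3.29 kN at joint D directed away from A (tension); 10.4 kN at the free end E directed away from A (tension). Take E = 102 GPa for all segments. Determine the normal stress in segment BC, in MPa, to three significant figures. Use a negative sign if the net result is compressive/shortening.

134 MPa

Internal axial forces (sectioning from the free end, tension +): N_DE = 10.4 kN, N_CD = 13.69 kN, N_BC = 28.29 kN, N_AB = 60.29 kN.
A_BC = 211.2 mm².
σ_BC = N_BC/A_BC = 28290/211.2 = 133.9 MPa.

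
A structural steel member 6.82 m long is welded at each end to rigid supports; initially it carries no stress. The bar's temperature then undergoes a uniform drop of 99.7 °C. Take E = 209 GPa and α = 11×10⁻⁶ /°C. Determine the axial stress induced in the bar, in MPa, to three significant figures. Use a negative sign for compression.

Free thermal expansion αLΔT = 11e-6 · 6820 · -99.7 = -7.479 mm.
The walls impose strain ε = −(-7.479)/6820 = 1.0967e-03; σ = Eε = 209000 · 1.0967e-03 = 229.2 MPa.

229 MPa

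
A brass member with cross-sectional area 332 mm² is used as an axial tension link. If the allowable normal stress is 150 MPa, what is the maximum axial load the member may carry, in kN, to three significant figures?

49.8 kN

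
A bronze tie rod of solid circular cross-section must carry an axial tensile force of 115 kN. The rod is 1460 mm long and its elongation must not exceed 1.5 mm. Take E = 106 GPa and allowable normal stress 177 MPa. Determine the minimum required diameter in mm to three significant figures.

36.7 mm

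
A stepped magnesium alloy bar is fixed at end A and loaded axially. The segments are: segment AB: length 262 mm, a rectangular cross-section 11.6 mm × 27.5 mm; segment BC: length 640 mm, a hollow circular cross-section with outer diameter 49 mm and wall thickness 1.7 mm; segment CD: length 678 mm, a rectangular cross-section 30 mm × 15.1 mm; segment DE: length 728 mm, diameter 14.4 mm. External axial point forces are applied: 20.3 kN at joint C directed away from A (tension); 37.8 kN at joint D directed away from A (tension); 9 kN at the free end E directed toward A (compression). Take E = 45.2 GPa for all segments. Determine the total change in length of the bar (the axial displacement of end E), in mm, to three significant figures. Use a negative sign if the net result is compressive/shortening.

Internal axial forces (sectioning from the free end, tension +): N_DE = -9 kN, N_CD = 28.8 kN, N_BC = 49.1 kN, N_AB = 49.1 kN.
A_AB = 319 mm².
A_BC = 252.6 mm².
A_CD = 453 mm².
A_DE = 162.9 mm².
δ_AB = 49100·262/(319·45200) = 0.8922 mm
δ_BC = 49100·640/(252.6·45200) = 2.752 mm
δ_CD = 28800·678/(453·45200) = 0.9536 mm
δ_DE = -9000·728/(162.9·45200) = -0.8901 mm
δ = Σδ_i = 3.708 mm.

3.71 mm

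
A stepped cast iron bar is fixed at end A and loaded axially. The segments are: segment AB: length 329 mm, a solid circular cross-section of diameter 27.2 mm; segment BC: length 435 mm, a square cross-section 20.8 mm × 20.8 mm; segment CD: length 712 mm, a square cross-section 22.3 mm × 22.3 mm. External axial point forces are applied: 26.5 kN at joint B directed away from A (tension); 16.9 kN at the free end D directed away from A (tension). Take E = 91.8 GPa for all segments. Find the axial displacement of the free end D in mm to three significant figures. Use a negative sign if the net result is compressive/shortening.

Internal axial forces (sectioning from the free end, tension +): N_CD = 16.9 kN, N_BC = 16.9 kN, N_AB = 43.4 kN.
A_AB = 581.1 mm².
A_BC = 432.6 mm².
A_CD = 497.3 mm².
δ_AB = 43400·329/(581.1·91800) = 0.2677 mm
δ_BC = 16900·435/(432.6·91800) = 0.1851 mm
δ_CD = 16900·712/(497.3·91800) = 0.2636 mm
δ = Σδ_i = 0.7164 mm.

0.716 mm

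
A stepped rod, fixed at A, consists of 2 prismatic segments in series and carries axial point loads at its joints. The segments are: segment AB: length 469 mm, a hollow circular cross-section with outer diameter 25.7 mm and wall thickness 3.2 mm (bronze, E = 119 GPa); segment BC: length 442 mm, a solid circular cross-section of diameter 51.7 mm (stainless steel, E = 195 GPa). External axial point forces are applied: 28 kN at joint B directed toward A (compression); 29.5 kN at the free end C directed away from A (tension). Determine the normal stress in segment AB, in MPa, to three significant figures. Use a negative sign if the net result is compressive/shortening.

Internal axial forces (sectioning from the free end, tension +): N_BC = 29.5 kN, N_AB = 1.5 kN.
A_AB = 226.2 mm².
σ_AB = N_AB/A_AB = 1500/226.2 = 6.631 MPa.

6.63 MPa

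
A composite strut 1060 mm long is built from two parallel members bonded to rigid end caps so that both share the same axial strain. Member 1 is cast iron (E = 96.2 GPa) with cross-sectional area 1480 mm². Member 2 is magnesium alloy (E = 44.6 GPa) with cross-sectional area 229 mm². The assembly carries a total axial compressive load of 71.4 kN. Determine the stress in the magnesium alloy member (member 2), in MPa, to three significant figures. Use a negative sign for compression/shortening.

Equal strain + equilibrium ⇒ each member carries load in proportion to AE: A₁E₁ = 142400000 N, A₂E₂ = 10210000 N, ΣAE = 152600000 N.
σ₂ = P·E₂/ΣAE = -71400·44600/152600000 = -20.87 MPa.

-20.9 MPa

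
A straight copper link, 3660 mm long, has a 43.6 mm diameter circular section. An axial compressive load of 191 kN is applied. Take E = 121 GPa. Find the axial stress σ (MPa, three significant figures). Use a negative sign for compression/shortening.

-128 MPa

A = 1493 mm².
σ = N/A = -191000/1493 = -127.9 MPa.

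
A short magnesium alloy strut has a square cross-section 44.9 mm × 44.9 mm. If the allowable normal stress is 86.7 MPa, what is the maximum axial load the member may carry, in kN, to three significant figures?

A = 2016 mm².
P_max = σ_allow · A = 86.7 · 2016 = 174800 N = 174.8 kN.

175 kN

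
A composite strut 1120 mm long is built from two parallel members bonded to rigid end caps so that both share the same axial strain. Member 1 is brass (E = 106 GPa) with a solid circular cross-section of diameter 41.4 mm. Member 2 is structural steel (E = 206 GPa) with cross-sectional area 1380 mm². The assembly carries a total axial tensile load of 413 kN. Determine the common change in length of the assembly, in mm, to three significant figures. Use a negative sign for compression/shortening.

1.08 mm

A_1 = 1346 mm².
Equal strain + equilibrium ⇒ each member carries load in proportion to AE: A₁E₁ = 142700000 N, A₂E₂ = 284300000 N, ΣAE = 427000000 N.
δ = PL/ΣAE = 413000·1120/427000000 = 1.083 mm.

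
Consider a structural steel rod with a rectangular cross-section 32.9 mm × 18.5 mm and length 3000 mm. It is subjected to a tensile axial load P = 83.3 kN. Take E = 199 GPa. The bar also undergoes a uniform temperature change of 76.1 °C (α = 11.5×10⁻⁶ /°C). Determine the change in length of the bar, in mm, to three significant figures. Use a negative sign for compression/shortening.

4.69 mm

A = 608.6 mm².
δ_mech = NL/(AE) = 83300·3000/(608.6·199000) = 2.063 mm.
δ_thermal = αLΔT = 11.5e-6·3000·76.1 = 2.625 mm.
δ = δ_mech + δ_thermal = 4.689 mm.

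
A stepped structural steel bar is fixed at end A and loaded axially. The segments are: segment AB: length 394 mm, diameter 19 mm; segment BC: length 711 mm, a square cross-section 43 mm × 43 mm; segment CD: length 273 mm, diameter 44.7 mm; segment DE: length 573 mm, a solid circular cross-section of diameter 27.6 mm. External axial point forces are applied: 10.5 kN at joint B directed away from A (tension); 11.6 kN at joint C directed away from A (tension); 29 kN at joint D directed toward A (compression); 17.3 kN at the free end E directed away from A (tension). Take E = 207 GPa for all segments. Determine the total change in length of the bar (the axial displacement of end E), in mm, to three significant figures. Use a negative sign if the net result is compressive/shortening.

Internal axial forces (sectioning from the free end, tension +): N_DE = 17.3 kN, N_CD = -11.7 kN, N_BC = -0.1 kN, N_AB = 10.4 kN.
A_AB = 283.5 mm².
A_BC = 1849 mm².
A_CD = 1569 mm².
A_DE = 598.3 mm².
δ_AB = 10400·394/(283.5·207000) = 0.06982 mm
δ_BC = -100·711/(1849·207000) = -0.0001858 mm
δ_CD = -11700·273/(1569·207000) = -0.009833 mm
δ_DE = 17300·573/(598.3·207000) = 0.08004 mm
δ = Σδ_i = 0.1398 mm.

0.140 mm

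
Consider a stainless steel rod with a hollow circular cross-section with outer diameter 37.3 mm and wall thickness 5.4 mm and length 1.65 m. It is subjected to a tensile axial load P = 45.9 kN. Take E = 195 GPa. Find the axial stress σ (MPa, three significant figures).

84.8 MPa

A = 541.2 mm².
σ = N/A = 45900/541.2 = 84.82 MPa.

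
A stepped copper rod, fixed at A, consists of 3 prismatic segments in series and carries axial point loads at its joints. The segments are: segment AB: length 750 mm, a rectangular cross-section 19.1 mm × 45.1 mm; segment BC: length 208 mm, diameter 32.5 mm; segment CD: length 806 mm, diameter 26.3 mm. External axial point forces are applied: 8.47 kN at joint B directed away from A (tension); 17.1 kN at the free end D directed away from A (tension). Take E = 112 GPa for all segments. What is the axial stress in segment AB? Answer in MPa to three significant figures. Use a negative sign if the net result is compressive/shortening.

Internal axial forces (sectioning from the free end, tension +): N_CD = 17.1 kN, N_BC = 17.1 kN, N_AB = 25.57 kN.
A_AB = 861.4 mm².
σ_AB = N_AB/A_AB = 25570/861.4 = 29.68 MPa.

29.7 MPa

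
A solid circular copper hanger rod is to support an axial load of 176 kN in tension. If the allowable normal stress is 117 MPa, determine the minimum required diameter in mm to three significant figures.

43.8 mm

Required area A ≥ P/σ_allow = 176000/117 = 1504 mm².
For a solid circular section, d ≥ √(4A/π) = 43.76 mm.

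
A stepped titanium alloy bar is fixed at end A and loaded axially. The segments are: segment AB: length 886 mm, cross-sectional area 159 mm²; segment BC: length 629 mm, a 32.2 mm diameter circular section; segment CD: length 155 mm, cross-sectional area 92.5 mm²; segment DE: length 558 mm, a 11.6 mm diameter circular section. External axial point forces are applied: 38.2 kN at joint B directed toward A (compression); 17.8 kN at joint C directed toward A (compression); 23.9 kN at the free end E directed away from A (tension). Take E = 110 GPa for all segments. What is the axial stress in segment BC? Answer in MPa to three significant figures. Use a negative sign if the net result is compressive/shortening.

7.49 MPa

Internal axial forces (sectioning from the free end, tension +): N_DE = 23.9 kN, N_CD = 23.9 kN, N_BC = 6.1 kN, N_AB = -32.1 kN.
A_BC = 814.3 mm².
σ_BC = N_BC/A_BC = 6100/814.3 = 7.491 MPa.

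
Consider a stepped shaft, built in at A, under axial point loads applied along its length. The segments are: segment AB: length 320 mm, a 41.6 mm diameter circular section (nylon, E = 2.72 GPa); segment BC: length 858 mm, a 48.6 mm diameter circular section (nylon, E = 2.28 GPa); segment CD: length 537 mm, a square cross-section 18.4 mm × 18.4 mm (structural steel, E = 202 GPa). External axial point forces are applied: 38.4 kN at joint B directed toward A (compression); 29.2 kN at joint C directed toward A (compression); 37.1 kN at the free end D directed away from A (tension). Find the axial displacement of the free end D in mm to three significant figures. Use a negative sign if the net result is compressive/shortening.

-0.746 mm

Internal axial forces (sectioning from the free end, tension +): N_CD = 37.1 kN, N_BC = 7.9 kN, N_AB = -30.5 kN.
A_AB = 1359 mm².
A_BC = 1855 mm².
A_CD = 338.6 mm².
δ_AB = -30500·320/(1359·2720) = -2.64 mm
δ_BC = 7900·858/(1855·2280) = 1.603 mm
δ_CD = 37100·537/(338.6·202000) = 0.2913 mm
δ = Σδ_i = -0.7461 mm.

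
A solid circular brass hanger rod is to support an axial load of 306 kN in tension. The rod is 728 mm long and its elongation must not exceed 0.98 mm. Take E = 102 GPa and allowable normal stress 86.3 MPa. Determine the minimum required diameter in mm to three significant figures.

Required area A ≥ P/σ_allow = 306000/86.3 = 3546 mm².
For a solid circular section, d ≥ √(4A/π) = 67.19 mm.
Elongation limit: A ≥ PL/(Eδ_allow) = 306000·728/(102000·0.98) = 2229 mm² ⇒ d ≥ 53.27 mm.
The stress limit governs.

67.2 mm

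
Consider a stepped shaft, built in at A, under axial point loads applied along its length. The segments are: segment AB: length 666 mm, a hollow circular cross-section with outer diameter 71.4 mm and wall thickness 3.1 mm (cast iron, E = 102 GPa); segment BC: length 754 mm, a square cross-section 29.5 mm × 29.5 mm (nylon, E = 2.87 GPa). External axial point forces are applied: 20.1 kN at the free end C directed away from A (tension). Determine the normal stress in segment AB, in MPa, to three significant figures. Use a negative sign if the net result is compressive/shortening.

Internal axial forces (sectioning from the free end, tension +): N_BC = 20.1 kN, N_AB = 20.1 kN.
A_AB = 665.2 mm².
σ_AB = N_AB/A_AB = 20100/665.2 = 30.22 MPa.

30.2 MPa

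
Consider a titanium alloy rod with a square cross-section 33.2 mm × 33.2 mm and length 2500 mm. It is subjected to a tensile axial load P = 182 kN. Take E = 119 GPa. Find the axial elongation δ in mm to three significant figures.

3.47 mm

A = 1102 mm².
δ_mech = NL/(AE) = 182000·2500/(1102·119000) = 3.469 mm.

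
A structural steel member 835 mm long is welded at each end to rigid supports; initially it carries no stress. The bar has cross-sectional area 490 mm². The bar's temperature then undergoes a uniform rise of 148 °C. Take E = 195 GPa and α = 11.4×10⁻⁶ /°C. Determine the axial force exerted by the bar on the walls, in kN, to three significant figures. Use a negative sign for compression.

Free thermal expansion αLΔT = 11.4e-6 · 835 · 148 = 1.409 mm.
The walls impose strain ε = −(1.409)/835 = -1.6872e-03; σ = Eε = 195000 · -1.6872e-03 = -329 MPa.
Wall reaction R = σ·A = -329·490 = -161200 N = -161.2 kN.

-161 kN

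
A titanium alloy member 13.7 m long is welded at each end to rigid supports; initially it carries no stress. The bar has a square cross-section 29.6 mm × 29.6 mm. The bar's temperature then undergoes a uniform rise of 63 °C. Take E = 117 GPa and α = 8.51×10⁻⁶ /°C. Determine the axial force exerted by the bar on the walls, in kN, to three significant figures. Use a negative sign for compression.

Free thermal expansion αLΔT = 8.51e-6 · 13700 · 63 = 7.345 mm.
The walls impose strain ε = −(7.345)/13700 = -5.3613e-04; σ = Eε = 117000 · -5.3613e-04 = -62.73 MPa.
Wall reaction R = σ·A = -62.73·876.2 = -54960 N = -54.96 kN.

-55.0 kN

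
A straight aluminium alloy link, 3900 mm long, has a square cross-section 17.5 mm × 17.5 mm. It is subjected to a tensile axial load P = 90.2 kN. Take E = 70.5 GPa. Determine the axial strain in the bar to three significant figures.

A = 306.2 mm².
σ = N/A = 294.5 MPa; ε = σ/E = 294.5/70500 = 4.178e-03.

0.00418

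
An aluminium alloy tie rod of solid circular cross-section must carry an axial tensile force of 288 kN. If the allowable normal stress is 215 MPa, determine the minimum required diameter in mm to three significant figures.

Required area A ≥ P/σ_allow = 288000/215 = 1340 mm².
For a solid circular section, d ≥ √(4A/π) = 41.3 mm.

41.3 mm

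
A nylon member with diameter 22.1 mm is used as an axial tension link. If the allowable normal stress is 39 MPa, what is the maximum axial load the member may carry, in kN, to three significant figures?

A = 383.6 mm².
P_max = σ_allow · A = 39 · 383.6 = 14960 N = 14.96 kN.

15.0 kN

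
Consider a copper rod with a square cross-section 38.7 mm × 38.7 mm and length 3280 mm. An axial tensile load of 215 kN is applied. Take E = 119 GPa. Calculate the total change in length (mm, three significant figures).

A = 1498 mm².
δ_mech = NL/(AE) = 215000·3280/(1498·119000) = 3.957 mm.

3.96 mm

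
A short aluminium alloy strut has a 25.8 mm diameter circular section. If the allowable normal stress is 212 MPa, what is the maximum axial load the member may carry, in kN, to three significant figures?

111 kN

A = 522.8 mm².
P_max = σ_allow · A = 212 · 522.8 = 110800 N = 110.8 kN.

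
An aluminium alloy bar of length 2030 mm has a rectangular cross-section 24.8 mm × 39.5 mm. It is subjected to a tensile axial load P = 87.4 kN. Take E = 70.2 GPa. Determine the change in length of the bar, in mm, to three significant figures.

2.58 mm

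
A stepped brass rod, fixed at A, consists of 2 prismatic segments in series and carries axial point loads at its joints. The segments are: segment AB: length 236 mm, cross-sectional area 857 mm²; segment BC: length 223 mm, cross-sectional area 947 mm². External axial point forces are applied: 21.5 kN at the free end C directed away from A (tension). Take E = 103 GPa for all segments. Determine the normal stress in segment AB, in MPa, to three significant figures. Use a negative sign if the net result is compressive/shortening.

Internal axial forces (sectioning from the free end, tension +): N_BC = 21.5 kN, N_AB = 21.5 kN.
σ_AB = N_AB/A_AB = 21500/857 = 25.09 MPa.

25.1 MPa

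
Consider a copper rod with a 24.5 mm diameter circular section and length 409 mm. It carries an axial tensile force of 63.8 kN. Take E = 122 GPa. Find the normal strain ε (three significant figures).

0.00111

A = 471.4 mm².
σ = N/A = 135.3 MPa; ε = σ/E = 135.3/122000 = 1.109e-03.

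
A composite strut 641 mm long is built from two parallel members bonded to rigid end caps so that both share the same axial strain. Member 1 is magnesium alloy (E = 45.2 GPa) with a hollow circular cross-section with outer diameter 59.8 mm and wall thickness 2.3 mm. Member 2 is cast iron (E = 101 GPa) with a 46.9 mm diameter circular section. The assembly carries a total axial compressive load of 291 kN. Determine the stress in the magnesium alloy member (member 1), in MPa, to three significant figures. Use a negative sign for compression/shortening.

A_1 = 415.5 mm².
A_2 = 1728 mm².
Equal strain + equilibrium ⇒ each member carries load in proportion to AE: A₁E₁ = 18780000 N, A₂E₂ = 174500000 N, ΣAE = 193300000 N.
σ₁ = P·E₁/ΣAE = -291000·45200/193300000 = -68.06 MPa.

-68.1 MPa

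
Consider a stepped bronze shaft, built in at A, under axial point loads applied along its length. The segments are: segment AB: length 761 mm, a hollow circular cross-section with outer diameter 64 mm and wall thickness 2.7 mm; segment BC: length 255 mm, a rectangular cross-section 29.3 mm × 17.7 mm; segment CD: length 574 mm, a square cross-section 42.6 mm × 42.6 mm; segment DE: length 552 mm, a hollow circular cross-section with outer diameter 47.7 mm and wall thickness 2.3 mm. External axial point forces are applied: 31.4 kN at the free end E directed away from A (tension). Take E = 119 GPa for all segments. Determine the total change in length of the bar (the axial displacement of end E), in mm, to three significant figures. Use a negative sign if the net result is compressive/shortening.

1.04 mm

Internal axial forces (sectioning from the free end, tension +): N_DE = 31.4 kN, N_CD = 31.4 kN, N_BC = 31.4 kN, N_AB = 31.4 kN.
A_AB = 520 mm².
A_BC = 518.6 mm².
A_CD = 1815 mm².
A_DE = 328 mm².
δ_AB = 31400·761/(520·119000) = 0.3862 mm
δ_BC = 31400·255/(518.6·119000) = 0.1297 mm
δ_CD = 31400·574/(1815·119000) = 0.08346 mm
δ_DE = 31400·552/(328·119000) = 0.444 mm
δ = Σδ_i = 1.043 mm.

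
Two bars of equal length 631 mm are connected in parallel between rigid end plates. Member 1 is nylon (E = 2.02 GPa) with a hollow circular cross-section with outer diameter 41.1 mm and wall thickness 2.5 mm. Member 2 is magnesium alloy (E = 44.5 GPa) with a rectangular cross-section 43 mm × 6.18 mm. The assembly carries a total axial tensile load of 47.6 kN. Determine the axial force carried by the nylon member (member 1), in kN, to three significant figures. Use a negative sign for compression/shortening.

2.34 kN

A_1 = 303.2 mm².
A_2 = 265.7 mm².
Equal strain + equilibrium ⇒ each member carries load in proportion to AE: A₁E₁ = 612400 N, A₂E₂ = 11830000 N, ΣAE = 12440000 N.
F₁ = P·A₁E₁/ΣAE = 47600·612400/12440000 = 2344 N.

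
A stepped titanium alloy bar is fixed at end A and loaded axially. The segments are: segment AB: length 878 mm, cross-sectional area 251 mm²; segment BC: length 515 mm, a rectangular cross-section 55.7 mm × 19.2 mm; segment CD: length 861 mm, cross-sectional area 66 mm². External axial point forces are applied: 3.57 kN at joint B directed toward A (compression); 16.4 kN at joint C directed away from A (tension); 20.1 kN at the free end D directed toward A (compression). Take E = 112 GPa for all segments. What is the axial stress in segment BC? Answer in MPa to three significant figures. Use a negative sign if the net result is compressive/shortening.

-3.46 MPa

Internal axial forces (sectioning from the free end, tension +): N_CD = -20.1 kN, N_BC = -3.7 kN, N_AB = -7.27 kN.
A_BC = 1069 mm².
σ_BC = N_BC/A_BC = -3700/1069 = -3.46 MPa.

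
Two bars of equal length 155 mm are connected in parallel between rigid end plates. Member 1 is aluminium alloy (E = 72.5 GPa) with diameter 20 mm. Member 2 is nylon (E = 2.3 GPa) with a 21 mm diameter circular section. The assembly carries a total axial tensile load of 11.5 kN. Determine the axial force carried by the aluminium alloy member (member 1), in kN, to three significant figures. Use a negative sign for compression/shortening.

11.1 kN

A_1 = 314.2 mm².
A_2 = 346.4 mm².
Equal strain + equilibrium ⇒ each member carries load in proportion to AE: A₁E₁ = 22780000 N, A₂E₂ = 796600 N, ΣAE = 23570000 N.
F₁ = P·A₁E₁/ΣAE = 11500·22780000/23570000 = 11110 N.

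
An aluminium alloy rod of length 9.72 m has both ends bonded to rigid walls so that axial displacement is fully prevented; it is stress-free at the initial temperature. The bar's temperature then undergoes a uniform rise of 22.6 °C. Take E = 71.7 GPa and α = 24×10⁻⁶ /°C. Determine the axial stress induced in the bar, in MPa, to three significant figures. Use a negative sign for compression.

Free thermal expansion αLΔT = 24e-6 · 9720 · 22.6 = 5.272 mm.
The walls impose strain ε = −(5.272)/9720 = -5.4240e-04; σ = Eε = 71700 · -5.4240e-04 = -38.89 MPa.

-38.9 MPa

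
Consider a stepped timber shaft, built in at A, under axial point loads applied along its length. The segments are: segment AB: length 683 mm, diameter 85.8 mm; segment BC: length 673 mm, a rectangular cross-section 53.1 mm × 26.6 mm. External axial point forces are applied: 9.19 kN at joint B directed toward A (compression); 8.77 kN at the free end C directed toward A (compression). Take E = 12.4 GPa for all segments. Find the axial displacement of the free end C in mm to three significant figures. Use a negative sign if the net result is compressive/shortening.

Internal axial forces (sectioning from the free end, tension +): N_BC = -8.77 kN, N_AB = -17.96 kN.
A_AB = 5782 mm².
A_BC = 1412 mm².
δ_AB = -17960·683/(5782·12400) = -0.1711 mm
δ_BC = -8770·673/(1412·12400) = -0.337 mm
δ = Σδ_i = -0.5081 mm.

-0.508 mm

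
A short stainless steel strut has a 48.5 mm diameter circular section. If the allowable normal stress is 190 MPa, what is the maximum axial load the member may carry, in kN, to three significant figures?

351 kN

A = 1847 mm².
P_max = σ_allow · A = 190 · 1847 = 351000 N = 351 kN.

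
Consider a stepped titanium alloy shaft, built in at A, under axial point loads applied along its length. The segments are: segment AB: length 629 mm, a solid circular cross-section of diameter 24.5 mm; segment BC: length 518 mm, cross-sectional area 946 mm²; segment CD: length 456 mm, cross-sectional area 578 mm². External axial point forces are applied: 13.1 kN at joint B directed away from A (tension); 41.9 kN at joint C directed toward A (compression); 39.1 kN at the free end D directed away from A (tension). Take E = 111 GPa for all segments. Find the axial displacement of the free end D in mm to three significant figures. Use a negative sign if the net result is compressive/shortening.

0.388 mm

Internal axial forces (sectioning from the free end, tension +): N_CD = 39.1 kN, N_BC = -2.8 kN, N_AB = 10.3 kN.
A_AB = 471.4 mm².
δ_AB = 10300·629/(471.4·111000) = 0.1238 mm
δ_BC = -2800·518/(946·111000) = -0.01381 mm
δ_CD = 39100·456/(578·111000) = 0.2779 mm
δ = Σδ_i = 0.3879 mm.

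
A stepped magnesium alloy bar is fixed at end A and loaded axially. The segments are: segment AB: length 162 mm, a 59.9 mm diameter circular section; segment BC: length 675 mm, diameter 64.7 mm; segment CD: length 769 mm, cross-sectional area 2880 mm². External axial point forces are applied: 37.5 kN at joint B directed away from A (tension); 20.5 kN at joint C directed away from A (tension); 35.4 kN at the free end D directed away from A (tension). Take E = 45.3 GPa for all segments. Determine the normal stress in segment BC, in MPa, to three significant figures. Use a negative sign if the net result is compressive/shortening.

Internal axial forces (sectioning from the free end, tension +): N_CD = 35.4 kN, N_BC = 55.9 kN, N_AB = 93.4 kN.
A_BC = 3288 mm².
σ_BC = N_BC/A_BC = 55900/3288 = 17 MPa.

17.0 MPa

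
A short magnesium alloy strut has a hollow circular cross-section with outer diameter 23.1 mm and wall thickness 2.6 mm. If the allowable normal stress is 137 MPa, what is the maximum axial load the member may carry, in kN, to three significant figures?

A = 167.4 mm².
P_max = σ_allow · A = 137 · 167.4 = 22940 N = 22.94 kN.

22.9 kN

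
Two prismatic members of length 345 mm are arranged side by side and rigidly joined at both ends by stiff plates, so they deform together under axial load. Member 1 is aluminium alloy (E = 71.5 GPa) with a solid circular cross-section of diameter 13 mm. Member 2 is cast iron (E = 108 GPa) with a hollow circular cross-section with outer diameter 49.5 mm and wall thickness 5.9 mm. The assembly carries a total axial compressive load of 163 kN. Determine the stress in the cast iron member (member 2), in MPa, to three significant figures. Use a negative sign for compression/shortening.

-182 MPa

A_1 = 132.7 mm².
A_2 = 808.1 mm².
Equal strain + equilibrium ⇒ each member carries load in proportion to AE: A₁E₁ = 9490000 N, A₂E₂ = 87280000 N, ΣAE = 96770000 N.
σ₂ = P·E₂/ΣAE = -163000·108000/96770000 = -181.9 MPa.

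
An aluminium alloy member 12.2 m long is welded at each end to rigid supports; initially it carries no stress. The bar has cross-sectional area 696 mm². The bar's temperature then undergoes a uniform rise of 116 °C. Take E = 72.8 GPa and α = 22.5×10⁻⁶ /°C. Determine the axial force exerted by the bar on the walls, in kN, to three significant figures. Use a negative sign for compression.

Free thermal expansion αLΔT = 22.5e-6 · 12200 · 116 = 31.84 mm.
The walls impose strain ε = −(31.84)/12200 = -2.6100e-03; σ = Eε = 72800 · -2.6100e-03 = -190 MPa.
Wall reaction R = σ·A = -190·696 = -132200 N = -132.2 kN.

-132 kN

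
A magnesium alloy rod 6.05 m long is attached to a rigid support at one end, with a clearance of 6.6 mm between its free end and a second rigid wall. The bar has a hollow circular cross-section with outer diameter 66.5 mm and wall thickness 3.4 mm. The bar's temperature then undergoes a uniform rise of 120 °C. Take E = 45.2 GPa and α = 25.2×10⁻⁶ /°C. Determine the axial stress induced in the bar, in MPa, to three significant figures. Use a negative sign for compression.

-87.4 MPa

Free thermal expansion αLΔT = 25.2e-6 · 6050 · 120 = 18.3 mm.
The walls engage after the gap closes; constrained expansion = 18.3 − 6.6 = 11.7 mm.
The walls impose strain ε = −(11.7)/6050 = -1.9331e-03; σ = Eε = 45200 · -1.9331e-03 = -87.38 MPa.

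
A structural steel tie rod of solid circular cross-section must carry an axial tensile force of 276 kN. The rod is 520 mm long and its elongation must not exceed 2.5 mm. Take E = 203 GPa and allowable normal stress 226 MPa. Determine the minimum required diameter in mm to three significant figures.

39.4 mm

Required area A ≥ P/σ_allow = 276000/226 = 1221 mm².
For a solid circular section, d ≥ √(4A/π) = 39.43 mm.
Elongation limit: A ≥ PL/(Eδ_allow) = 276000·520/(203000·2.5) = 282.8 mm² ⇒ d ≥ 18.98 mm.
The stress limit governs.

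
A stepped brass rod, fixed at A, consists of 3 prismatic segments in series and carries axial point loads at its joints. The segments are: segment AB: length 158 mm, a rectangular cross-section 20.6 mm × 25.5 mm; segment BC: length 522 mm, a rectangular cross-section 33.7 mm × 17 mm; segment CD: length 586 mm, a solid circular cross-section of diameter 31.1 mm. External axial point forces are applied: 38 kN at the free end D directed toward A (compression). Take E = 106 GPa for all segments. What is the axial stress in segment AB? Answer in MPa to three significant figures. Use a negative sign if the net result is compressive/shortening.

-72.3 MPa

Internal axial forces (sectioning from the free end, tension +): N_CD = -38 kN, N_BC = -38 kN, N_AB = -38 kN.
A_AB = 525.3 mm².
σ_AB = N_AB/A_AB = -38000/525.3 = -72.34 MPa.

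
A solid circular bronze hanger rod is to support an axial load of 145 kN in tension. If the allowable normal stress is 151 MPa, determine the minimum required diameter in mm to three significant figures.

Required area A ≥ P/σ_allow = 145000/151 = 960.3 mm².
For a solid circular section, d ≥ √(4A/π) = 34.97 mm.

35.0 mm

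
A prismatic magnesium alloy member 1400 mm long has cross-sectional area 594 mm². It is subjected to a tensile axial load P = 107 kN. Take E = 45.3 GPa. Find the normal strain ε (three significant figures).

0.00398

σ = N/A = 180.1 MPa; ε = σ/E = 180.1/45300 = 3.976e-03.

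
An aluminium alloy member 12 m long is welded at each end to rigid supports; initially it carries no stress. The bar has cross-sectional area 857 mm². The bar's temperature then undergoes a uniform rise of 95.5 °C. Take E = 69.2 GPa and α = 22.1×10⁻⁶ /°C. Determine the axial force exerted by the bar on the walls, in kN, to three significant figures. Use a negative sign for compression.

Free thermal expansion αLΔT = 22.1e-6 · 12000 · 95.5 = 25.33 mm.
The walls impose strain ε = −(25.33)/12000 = -2.1106e-03; σ = Eε = 69200 · -2.1106e-03 = -146.1 MPa.
Wall reaction R = σ·A = -146.1·857 = -125200 N = -125.2 kN.

-125 kN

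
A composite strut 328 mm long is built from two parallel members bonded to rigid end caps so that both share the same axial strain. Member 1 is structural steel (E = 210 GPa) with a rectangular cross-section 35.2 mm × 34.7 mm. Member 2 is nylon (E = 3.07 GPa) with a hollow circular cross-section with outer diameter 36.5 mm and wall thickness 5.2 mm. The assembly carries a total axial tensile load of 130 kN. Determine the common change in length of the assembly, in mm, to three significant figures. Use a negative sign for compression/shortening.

A_1 = 1221 mm².
A_2 = 511.3 mm².
Equal strain + equilibrium ⇒ each member carries load in proportion to AE: A₁E₁ = 256500000 N, A₂E₂ = 1570000 N, ΣAE = 258100000 N.
δ = PL/ΣAE = 130000·328/258100000 = 0.1652 mm.

0.165 mm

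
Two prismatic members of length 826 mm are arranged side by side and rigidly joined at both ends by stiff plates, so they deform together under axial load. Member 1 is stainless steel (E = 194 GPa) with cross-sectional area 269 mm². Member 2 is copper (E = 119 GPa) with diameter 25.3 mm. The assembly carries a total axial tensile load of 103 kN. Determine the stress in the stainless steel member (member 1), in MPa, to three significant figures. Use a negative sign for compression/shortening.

178 MPa

A_2 = 502.7 mm².
Equal strain + equilibrium ⇒ each member carries load in proportion to AE: A₁E₁ = 52190000 N, A₂E₂ = 59820000 N, ΣAE = 112000000 N.
σ₁ = P·E₁/ΣAE = 103000·194000/112000000 = 178.4 MPa.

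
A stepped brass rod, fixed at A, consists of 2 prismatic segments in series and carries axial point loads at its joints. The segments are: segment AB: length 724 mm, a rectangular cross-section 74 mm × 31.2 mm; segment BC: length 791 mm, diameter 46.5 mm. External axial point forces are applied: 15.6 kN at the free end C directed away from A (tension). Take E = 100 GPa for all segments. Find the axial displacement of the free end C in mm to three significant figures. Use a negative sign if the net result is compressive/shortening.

0.122 mm

Internal axial forces (sectioning from the free end, tension +): N_BC = 15.6 kN, N_AB = 15.6 kN.
A_AB = 2309 mm².
A_BC = 1698 mm².
δ_AB = 15600·724/(2309·100000) = 0.04892 mm
δ_BC = 15600·791/(1698·100000) = 0.07266 mm
δ = Σδ_i = 0.1216 mm.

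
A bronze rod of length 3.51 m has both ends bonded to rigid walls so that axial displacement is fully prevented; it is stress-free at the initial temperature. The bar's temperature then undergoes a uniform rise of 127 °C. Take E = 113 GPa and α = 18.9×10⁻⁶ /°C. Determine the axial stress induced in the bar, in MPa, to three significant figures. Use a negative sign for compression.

Free thermal expansion αLΔT = 18.9e-6 · 3510 · 127 = 8.425 mm.
The walls impose strain ε = −(8.425)/3510 = -2.4003e-03; σ = Eε = 113000 · -2.4003e-03 = -271.2 MPa.

-271 MPa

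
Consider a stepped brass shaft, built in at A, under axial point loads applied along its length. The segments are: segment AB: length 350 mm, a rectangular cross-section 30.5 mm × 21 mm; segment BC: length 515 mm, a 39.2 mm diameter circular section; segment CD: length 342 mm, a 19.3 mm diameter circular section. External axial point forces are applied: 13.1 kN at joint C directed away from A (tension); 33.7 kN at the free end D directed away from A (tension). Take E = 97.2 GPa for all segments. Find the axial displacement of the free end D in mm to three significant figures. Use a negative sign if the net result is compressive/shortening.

0.874 mm

Internal axial forces (sectioning from the free end, tension +): N_CD = 33.7 kN, N_BC = 46.8 kN, N_AB = 46.8 kN.
A_AB = 640.5 mm².
A_BC = 1207 mm².
A_CD = 292.6 mm².
δ_AB = 46800·350/(640.5·97200) = 0.2631 mm
δ_BC = 46800·515/(1207·97200) = 0.2055 mm
δ_CD = 33700·342/(292.6·97200) = 0.4053 mm
δ = Σδ_i = 0.8739 mm.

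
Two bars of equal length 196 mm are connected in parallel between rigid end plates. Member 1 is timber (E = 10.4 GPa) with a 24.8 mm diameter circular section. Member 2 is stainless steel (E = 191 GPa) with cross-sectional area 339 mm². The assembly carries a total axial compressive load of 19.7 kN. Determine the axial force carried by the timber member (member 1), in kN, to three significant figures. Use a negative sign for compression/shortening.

-1.42 kN

A_1 = 483.1 mm².
Equal strain + equilibrium ⇒ each member carries load in proportion to AE: A₁E₁ = 5024000 N, A₂E₂ = 64750000 N, ΣAE = 69770000 N.
F₁ = P·A₁E₁/ΣAE = -19700·5024000/69770000 = -1418 N.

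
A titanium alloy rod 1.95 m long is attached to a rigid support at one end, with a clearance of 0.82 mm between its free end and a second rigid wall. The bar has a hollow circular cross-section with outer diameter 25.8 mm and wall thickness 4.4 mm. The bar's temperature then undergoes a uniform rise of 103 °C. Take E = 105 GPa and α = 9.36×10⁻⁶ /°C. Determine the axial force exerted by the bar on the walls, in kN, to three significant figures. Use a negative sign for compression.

Free thermal expansion αLΔT = 9.36e-6 · 1950 · 103 = 1.88 mm.
The walls engage after the gap closes; constrained expansion = 1.88 − 0.82 = 1.06 mm.
The walls impose strain ε = −(1.06)/1950 = -5.4357e-04; σ = Eε = 105000 · -5.4357e-04 = -57.07 MPa.
Wall reaction R = σ·A = -57.07·295.8 = -16880 N = -16.88 kN.

-16.9 kN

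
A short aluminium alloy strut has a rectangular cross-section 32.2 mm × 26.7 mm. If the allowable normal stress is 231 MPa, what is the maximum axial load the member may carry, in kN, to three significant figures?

A = 859.7 mm².
P_max = σ_allow · A = 231 · 859.7 = 198600 N = 198.6 kN.

199 kN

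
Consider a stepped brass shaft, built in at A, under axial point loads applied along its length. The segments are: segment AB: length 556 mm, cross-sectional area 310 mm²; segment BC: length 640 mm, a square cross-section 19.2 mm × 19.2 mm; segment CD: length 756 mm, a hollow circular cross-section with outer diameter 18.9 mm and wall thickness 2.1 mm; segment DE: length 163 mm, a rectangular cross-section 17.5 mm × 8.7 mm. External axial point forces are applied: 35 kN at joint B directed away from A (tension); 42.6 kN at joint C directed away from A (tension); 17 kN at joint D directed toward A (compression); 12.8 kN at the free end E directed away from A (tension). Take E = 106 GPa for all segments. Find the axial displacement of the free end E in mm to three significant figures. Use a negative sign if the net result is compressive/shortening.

1.73 mm

Internal axial forces (sectioning from the free end, tension +): N_DE = 12.8 kN, N_CD = -4.2 kN, N_BC = 38.4 kN, N_AB = 73.4 kN.
A_BC = 368.6 mm².
A_CD = 110.8 mm².
A_DE = 152.2 mm².
δ_AB = 73400·556/(310·106000) = 1.242 mm
δ_BC = 38400·640/(368.6·106000) = 0.6289 mm
δ_CD = -4200·756/(110.8·106000) = -0.2703 mm
δ_DE = 12800·163/(152.2·106000) = 0.1293 mm
δ = Σδ_i = 1.73 mm.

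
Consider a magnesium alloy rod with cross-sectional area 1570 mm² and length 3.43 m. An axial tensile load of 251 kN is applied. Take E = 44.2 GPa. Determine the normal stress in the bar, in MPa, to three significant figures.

160 MPa

σ = N/A = 251000/1570 = 159.9 MPa.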